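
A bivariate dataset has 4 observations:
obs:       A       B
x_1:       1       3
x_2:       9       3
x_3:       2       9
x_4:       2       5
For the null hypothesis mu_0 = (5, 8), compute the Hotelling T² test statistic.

Step 1 — sample mean vector:
  mean(A) = (1 + 9 + 2 + 2) / 4 = 14/4 = 3.5
  mean(B) = (3 + 3 + 9 + 5) / 4 = 20/4 = 5
  x̄ = (3.5, 5),  deviation x̄ - mu_0 = (3.5, 5) - (5, 8) = (-1.5, -3).

Step 2 — sample covariance matrix, S[i,j] = (1/(n-1)) · Σ_k (x_{k,i} - mean_i) · (x_{k,j} - mean_j), divisor n-1 = 3:
  S[A,A] = ((-2.5)·(-2.5) + (5.5)·(5.5) + (-1.5)·(-1.5) + (-1.5)·(-1.5)) / 3 = 41/3 = 13.6667
  S[A,B] = ((-2.5)·(-2) + (5.5)·(-2) + (-1.5)·(4) + (-1.5)·(0)) / 3 = -12/3 = -4
  S[B,B] = ((-2)·(-2) + (-2)·(-2) + (4)·(4) + (0)·(0)) / 3 = 24/3 = 8
  S = [[13.6667, -4],
 [-4, 8]].

Step 3 — invert S. det(S) = 13.6667·8 - (-4)² = 93.3333.
  S^{-1} = (1/det) · [[d, -b], [-b, a]] = [[0.0857, 0.0429],
 [0.0429, 0.1464]].

Step 4 — quadratic form (x̄ - mu_0)^T · S^{-1} · (x̄ - mu_0):
  S^{-1} · (x̄ - mu_0) = (-0.2571, -0.5036),
  (x̄ - mu_0)^T · [...] = (-1.5)·(-0.2571) + (-3)·(-0.5036) = 1.8964.

Step 5 — scale by n: T² = 4 · 1.8964 = 7.5857.

T² ≈ 7.5857


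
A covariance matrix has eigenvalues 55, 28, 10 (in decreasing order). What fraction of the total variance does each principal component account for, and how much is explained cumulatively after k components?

Step 1 — total variance = trace(Sigma) = Σ λ_i = 55 + 28 + 10 = 93.

Step 2 — fraction explained by component i = λ_i / Σ λ:
  PC1: 55/93 = 0.5914
  PC2: 28/93 = 0.3011
  PC3: 10/93 = 0.1075

Step 3 — cumulative fraction after k components = (λ_1 + ... + λ_k) / Σ λ:
  k = 1: 55/93 = 0.5914
  k = 2: (55 + 28)/93 = 83/93 = 0.8925
  k = 3: (55 + 28 + 10)/93 = 93/93 = 1

Summary (fraction, with percent):

explained: PC1 0.5914 (59.14%), PC2 0.3011 (30.11%), PC3 0.1075 (10.75%);  cumulative: 0.5914, 0.8925, 1


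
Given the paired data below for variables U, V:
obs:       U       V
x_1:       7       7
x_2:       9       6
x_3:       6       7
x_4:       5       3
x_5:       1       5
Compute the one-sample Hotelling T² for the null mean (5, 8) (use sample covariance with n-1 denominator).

Step 1 — sample mean vector:
  mean(U) = (7 + 9 + 6 + 5 + 1) / 5 = 28/5 = 5.6
  mean(V) = (7 + 6 + 7 + 3 + 5) / 5 = 28/5 = 5.6
  x̄ = (5.6, 5.6),  deviation x̄ - mu_0 = (5.6, 5.6) - (5, 8) = (0.6, -2.4).

Step 2 — sample covariance matrix, S[i,j] = (1/(n-1)) · Σ_k (x_{k,i} - mean_i) · (x_{k,j} - mean_j), divisor n-1 = 4:
  S[U,U] = ((1.4)·(1.4) + (3.4)·(3.4) + (0.4)·(0.4) + (-0.6)·(-0.6) + (-4.6)·(-4.6)) / 4 = 35.2/4 = 8.8
  S[U,V] = ((1.4)·(1.4) + (3.4)·(0.4) + (0.4)·(1.4) + (-0.6)·(-2.6) + (-4.6)·(-0.6)) / 4 = 8.2/4 = 2.05
  S[V,V] = ((1.4)·(1.4) + (0.4)·(0.4) + (1.4)·(1.4) + (-2.6)·(-2.6) + (-0.6)·(-0.6)) / 4 = 11.2/4 = 2.8
  S = [[8.8, 2.05],
 [2.05, 2.8]].

Step 3 — invert S. det(S) = 8.8·2.8 - (2.05)² = 20.4375.
  S^{-1} = (1/det) · [[d, -b], [-b, a]] = [[0.137, -0.1003],
 [-0.1003, 0.4306]].

Step 4 — quadratic form (x̄ - mu_0)^T · S^{-1} · (x̄ - mu_0):
  S^{-1} · (x̄ - mu_0) = (0.3229, -1.0936),
  (x̄ - mu_0)^T · [...] = (0.6)·(0.3229) + (-2.4)·(-1.0936) = 2.8183.

Step 5 — scale by n: T² = 5 · 2.8183 = 14.0917.

T² ≈ 14.0917


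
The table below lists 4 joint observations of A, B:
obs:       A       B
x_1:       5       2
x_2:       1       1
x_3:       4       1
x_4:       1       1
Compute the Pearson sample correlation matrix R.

Step 1 — column means:
  mean(A) = (5 + 1 + 4 + 1) / 4 = 11/4 = 2.75
  mean(B) = (2 + 1 + 1 + 1) / 4 = 5/4 = 1.25

Step 2 — sample variances and covariances s[i,j] = (1/(n-1)) · Σ_k (x_{k,i} - mean_i) · (x_{k,j} - mean_j), with n-1 = 3:
  s[A,A] = ((2.25)·(2.25) + (-1.75)·(-1.75) + (1.25)·(1.25) + (-1.75)·(-1.75)) / 3 = 12.75/3 = 4.25
  s[A,B] = ((2.25)·(0.75) + (-1.75)·(-0.25) + (1.25)·(-0.25) + (-1.75)·(-0.25)) / 3 = 2.25/3 = 0.75
  s[B,B] = ((0.75)·(0.75) + (-0.25)·(-0.25) + (-0.25)·(-0.25) + (-0.25)·(-0.25)) / 3 = 0.75/3 = 0.25
  Sample standard deviations s_i = √(s[i,i]):
  s(A) = √(4.25) = 2.0616
  s(B) = √(0.25) = 0.5

Step 3 — r_{ij} = s_{ij} / (s_i · s_j):
  r[A,A] = 1 (diagonal).
  r[A,B] = 0.75 / (2.0616 · 0.5) = 0.75 / 1.0308 = 0.7276
  r[B,B] = 1 (diagonal).

R is symmetric with unit diagonal. Assembling:

R = [[1, 0.7276],
 [0.7276, 1]]


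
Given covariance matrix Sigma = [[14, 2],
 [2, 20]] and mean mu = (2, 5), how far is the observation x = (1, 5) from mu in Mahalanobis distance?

Step 1 — centre the observation: (x - mu) = (-1, 0).

Step 2 — invert Sigma. det(Sigma) = 14·20 - (2)² = 276.
  Sigma^{-1} = (1/det) · [[d, -b], [-b, a]] = [[0.0725, -0.0072],
 [-0.0072, 0.0507]].

Step 3 — form the quadratic (x - mu)^T · Sigma^{-1} · (x - mu):
  Sigma^{-1} · (x - mu) = (-0.0725, 0.0072).
  (x - mu)^T · [Sigma^{-1} · (x - mu)] = (-1)·(-0.0725) + (0)·(0.0072) = 0.0725.

Step 4 — take square root: d = √(0.0725) ≈ 0.2692.

d(x, mu) = √(0.0725) ≈ 0.2692


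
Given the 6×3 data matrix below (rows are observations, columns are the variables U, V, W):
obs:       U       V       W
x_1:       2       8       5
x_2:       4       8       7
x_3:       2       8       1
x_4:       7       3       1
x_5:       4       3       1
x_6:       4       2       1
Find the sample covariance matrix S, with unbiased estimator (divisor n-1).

Step 1 — column means:
  mean(U) = (2 + 4 + 2 + 7 + 4 + 4) / 6 = 23/6 = 3.8333
  mean(V) = (8 + 8 + 8 + 3 + 3 + 2) / 6 = 32/6 = 5.3333
  mean(W) = (5 + 7 + 1 + 1 + 1 + 1) / 6 = 16/6 = 2.6667

Step 2 — sample covariance S[i,j] = (1/(n-1)) · Σ_k (x_{k,i} - mean_i) · (x_{k,j} - mean_j), with n-1 = 5.
  S[U,U] = ((-1.8333)·(-1.8333) + (0.1667)·(0.1667) + (-1.8333)·(-1.8333) + (3.1667)·(3.1667) + (0.1667)·(0.1667) + (0.1667)·(0.1667)) / 5 = 16.8333/5 = 3.3667
  S[U,V] = ((-1.8333)·(2.6667) + (0.1667)·(2.6667) + (-1.8333)·(2.6667) + (3.1667)·(-2.3333) + (0.1667)·(-2.3333) + (0.1667)·(-3.3333)) / 5 = -17.6667/5 = -3.5333
  S[U,W] = ((-1.8333)·(2.3333) + (0.1667)·(4.3333) + (-1.8333)·(-1.6667) + (3.1667)·(-1.6667) + (0.1667)·(-1.6667) + (0.1667)·(-1.6667)) / 5 = -6.3333/5 = -1.2667
  S[V,V] = ((2.6667)·(2.6667) + (2.6667)·(2.6667) + (2.6667)·(2.6667) + (-2.3333)·(-2.3333) + (-2.3333)·(-2.3333) + (-3.3333)·(-3.3333)) / 5 = 43.3333/5 = 8.6667
  S[V,W] = ((2.6667)·(2.3333) + (2.6667)·(4.3333) + (2.6667)·(-1.6667) + (-2.3333)·(-1.6667) + (-2.3333)·(-1.6667) + (-3.3333)·(-1.6667)) / 5 = 26.6667/5 = 5.3333
  S[W,W] = ((2.3333)·(2.3333) + (4.3333)·(4.3333) + (-1.6667)·(-1.6667) + (-1.6667)·(-1.6667) + (-1.6667)·(-1.6667) + (-1.6667)·(-1.6667)) / 5 = 35.3333/5 = 7.0667

S is symmetric (S[j,i] = S[i,j]). Assembling:

S = [[3.3667, -3.5333, -1.2667],
 [-3.5333, 8.6667, 5.3333],
 [-1.2667, 5.3333, 7.0667]]


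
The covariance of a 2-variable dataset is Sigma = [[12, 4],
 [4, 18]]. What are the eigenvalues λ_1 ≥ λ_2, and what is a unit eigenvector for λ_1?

Step 1 — characteristic polynomial of 2×2 Sigma:
  det(Sigma - λI) = λ² - trace · λ + det = 0.
  trace = 12 + 18 = 30, det = 12·18 - (4)² = 200.
Step 2 — discriminant:
  Δ = trace² - 4·det = 900 - 800 = 100.
Step 3 — eigenvalues:
  λ = (trace ± √Δ)/2 = (30 ± 10)/2,
  λ_1 = 20,  λ_2 = 10.

Step 4 — unit eigenvector for λ_1: solve (Sigma - λ_1 I)v = 0. First row:
  (12 - 20)·v_x + (4)·v_y = 0, i.e. (-8)·v_x + (4)·v_y = 0,
  so v ∝ (b, λ_1 - a) = (4, 8) = u.
  ||u|| = √((4)² + (8)²) = √(80) ≈ 8.9443,
  v_1 = u/||u|| ≈ (0.4472, 0.8944) (||v_1|| = 1).

λ_1 = 20,  λ_2 = 10;  v_1 ≈ (0.4472, 0.8944)


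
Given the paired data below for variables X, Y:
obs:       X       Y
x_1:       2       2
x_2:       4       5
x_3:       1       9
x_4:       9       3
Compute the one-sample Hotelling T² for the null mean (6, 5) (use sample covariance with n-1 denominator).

Step 1 — sample mean vector:
  mean(X) = (2 + 4 + 1 + 9) / 4 = 16/4 = 4
  mean(Y) = (2 + 5 + 9 + 3) / 4 = 19/4 = 4.75
  x̄ = (4, 4.75),  deviation x̄ - mu_0 = (4, 4.75) - (6, 5) = (-2, -0.25).

Step 2 — sample covariance matrix, S[i,j] = (1/(n-1)) · Σ_k (x_{k,i} - mean_i) · (x_{k,j} - mean_j), divisor n-1 = 3:
  S[X,X] = ((-2)·(-2) + (0)·(0) + (-3)·(-3) + (5)·(5)) / 3 = 38/3 = 12.6667
  S[X,Y] = ((-2)·(-2.75) + (0)·(0.25) + (-3)·(4.25) + (5)·(-1.75)) / 3 = -16/3 = -5.3333
  S[Y,Y] = ((-2.75)·(-2.75) + (0.25)·(0.25) + (4.25)·(4.25) + (-1.75)·(-1.75)) / 3 = 28.75/3 = 9.5833
  S = [[12.6667, -5.3333],
 [-5.3333, 9.5833]].

Step 3 — invert S. det(S) = 12.6667·9.5833 - (-5.3333)² = 92.9444.
  S^{-1} = (1/det) · [[d, -b], [-b, a]] = [[0.1031, 0.0574],
 [0.0574, 0.1363]].

Step 4 — quadratic form (x̄ - mu_0)^T · S^{-1} · (x̄ - mu_0):
  S^{-1} · (x̄ - mu_0) = (-0.2206, -0.1488),
  (x̄ - mu_0)^T · [...] = (-2)·(-0.2206) + (-0.25)·(-0.1488) = 0.4783.

Step 5 — scale by n: T² = 4 · 0.4783 = 1.9133.

T² ≈ 1.9133


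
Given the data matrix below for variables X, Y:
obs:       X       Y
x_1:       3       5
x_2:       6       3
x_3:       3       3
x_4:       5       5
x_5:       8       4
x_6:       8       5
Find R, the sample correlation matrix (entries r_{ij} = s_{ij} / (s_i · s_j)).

Step 1 — column means:
  mean(X) = (3 + 6 + 3 + 5 + 8 + 8) / 6 = 33/6 = 5.5
  mean(Y) = (5 + 3 + 3 + 5 + 4 + 5) / 6 = 25/6 = 4.1667

Step 2 — sample variances and covariances s[i,j] = (1/(n-1)) · Σ_k (x_{k,i} - mean_i) · (x_{k,j} - mean_j), with n-1 = 5:
  s[X,X] = ((-2.5)·(-2.5) + (0.5)·(0.5) + (-2.5)·(-2.5) + (-0.5)·(-0.5) + (2.5)·(2.5) + (2.5)·(2.5)) / 5 = 25.5/5 = 5.1
  s[X,Y] = ((-2.5)·(0.8333) + (0.5)·(-1.1667) + (-2.5)·(-1.1667) + (-0.5)·(0.8333) + (2.5)·(-0.1667) + (2.5)·(0.8333)) / 5 = 1.5/5 = 0.3
  s[Y,Y] = ((0.8333)·(0.8333) + (-1.1667)·(-1.1667) + (-1.1667)·(-1.1667) + (0.8333)·(0.8333) + (-0.1667)·(-0.1667) + (0.8333)·(0.8333)) / 5 = 4.8333/5 = 0.9667
  Sample standard deviations s_i = √(s[i,i]):
  s(X) = √(5.1) = 2.2583
  s(Y) = √(0.9667) = 0.9832

Step 3 — r_{ij} = s_{ij} / (s_i · s_j):
  r[X,X] = 1 (diagonal).
  r[X,Y] = 0.3 / (2.2583 · 0.9832) = 0.3 / 2.2204 = 0.1351
  r[Y,Y] = 1 (diagonal).

R is symmetric with unit diagonal. Assembling:

R = [[1, 0.1351],
 [0.1351, 1]]


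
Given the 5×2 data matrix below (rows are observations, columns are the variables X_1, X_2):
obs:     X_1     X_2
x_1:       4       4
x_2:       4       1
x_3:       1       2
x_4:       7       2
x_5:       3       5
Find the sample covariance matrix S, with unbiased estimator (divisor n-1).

Step 1 — column means:
  mean(X_1) = (4 + 4 + 1 + 7 + 3) / 5 = 19/5 = 3.8
  mean(X_2) = (4 + 1 + 2 + 2 + 5) / 5 = 14/5 = 2.8

Step 2 — sample covariance S[i,j] = (1/(n-1)) · Σ_k (x_{k,i} - mean_i) · (x_{k,j} - mean_j), with n-1 = 4.
  S[X_1,X_1] = ((0.2)·(0.2) + (0.2)·(0.2) + (-2.8)·(-2.8) + (3.2)·(3.2) + (-0.8)·(-0.8)) / 4 = 18.8/4 = 4.7
  S[X_1,X_2] = ((0.2)·(1.2) + (0.2)·(-1.8) + (-2.8)·(-0.8) + (3.2)·(-0.8) + (-0.8)·(2.2)) / 4 = -2.2/4 = -0.55
  S[X_2,X_2] = ((1.2)·(1.2) + (-1.8)·(-1.8) + (-0.8)·(-0.8) + (-0.8)·(-0.8) + (2.2)·(2.2)) / 4 = 10.8/4 = 2.7

S is symmetric (S[j,i] = S[i,j]). Assembling:

S = [[4.7, -0.55],
 [-0.55, 2.7]]


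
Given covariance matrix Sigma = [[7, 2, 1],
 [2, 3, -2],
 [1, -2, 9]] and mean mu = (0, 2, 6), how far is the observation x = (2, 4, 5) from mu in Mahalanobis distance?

Step 1 — centre the observation: (x - mu) = (2, 2, -1).

Step 2 — invert Sigma (cofactor / det for 3×3, or solve directly):
  Sigma^{-1} = [[0.2018, -0.1754, -0.0614],
 [-0.1754, 0.5439, 0.1404],
 [-0.0614, 0.1404, 0.1491]].

Step 3 — form the quadratic (x - mu)^T · Sigma^{-1} · (x - mu):
  Sigma^{-1} · (x - mu) = (0.114, 0.5965, 0.0088).
  (x - mu)^T · [Sigma^{-1} · (x - mu)] = (2)·(0.114) + (2)·(0.5965) + (-1)·(0.0088) = 1.4123.

Step 4 — take square root: d = √(1.4123) ≈ 1.1884.

d(x, mu) = √(1.4123) ≈ 1.1884


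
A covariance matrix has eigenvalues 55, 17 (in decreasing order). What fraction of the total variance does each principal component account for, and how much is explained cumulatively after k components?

Step 1 — total variance = trace(Sigma) = Σ λ_i = 55 + 17 = 72.

Step 2 — fraction explained by component i = λ_i / Σ λ:
  PC1: 55/72 = 0.7639
  PC2: 17/72 = 0.2361

Step 3 — cumulative fraction after k components = (λ_1 + ... + λ_k) / Σ λ:
  k = 1: 55/72 = 0.7639
  k = 2: (55 + 17)/72 = 72/72 = 1

Summary (fraction, with percent):

explained: PC1 0.7639 (76.39%), PC2 0.2361 (23.61%);  cumulative: 0.7639, 1


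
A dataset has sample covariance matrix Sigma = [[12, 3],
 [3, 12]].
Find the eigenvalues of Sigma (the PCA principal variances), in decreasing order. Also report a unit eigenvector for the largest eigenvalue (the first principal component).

Step 1 — characteristic polynomial of 2×2 Sigma:
  det(Sigma - λI) = λ² - trace · λ + det = 0.
  trace = 12 + 12 = 24, det = 12·12 - (3)² = 135.
Step 2 — discriminant:
  Δ = trace² - 4·det = 576 - 540 = 36.
Step 3 — eigenvalues:
  λ = (trace ± √Δ)/2 = (24 ± 6)/2,
  λ_1 = 15,  λ_2 = 9.

Step 4 — unit eigenvector for λ_1: solve (Sigma - λ_1 I)v = 0. First row:
  (12 - 15)·v_x + (3)·v_y = 0, i.e. (-3)·v_x + (3)·v_y = 0,
  so v ∝ (b, λ_1 - a) = (3, 3) = u.
  ||u|| = √((3)² + (3)²) = √(18) ≈ 4.2426,
  v_1 = u/||u|| ≈ (0.7071, 0.7071) (||v_1|| = 1).

λ_1 = 15,  λ_2 = 9;  v_1 ≈ (0.7071, 0.7071)


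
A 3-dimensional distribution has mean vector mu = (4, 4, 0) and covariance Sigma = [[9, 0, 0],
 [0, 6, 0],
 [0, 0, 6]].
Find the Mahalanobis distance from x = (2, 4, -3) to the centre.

Step 1 — centre the observation: (x - mu) = (-2, 0, -3).

Step 2 — invert Sigma (cofactor / det for 3×3, or solve directly):
  Sigma^{-1} = [[0.1111, 0, 0],
 [0, 0.1667, 0],
 [0, 0, 0.1667]].

Step 3 — form the quadratic (x - mu)^T · Sigma^{-1} · (x - mu):
  Sigma^{-1} · (x - mu) = (-0.2222, 0, -0.5).
  (x - mu)^T · [Sigma^{-1} · (x - mu)] = (-2)·(-0.2222) + (0)·(0) + (-3)·(-0.5) = 1.9444.

Step 4 — take square root: d = √(1.9444) ≈ 1.3944.

d(x, mu) = √(1.9444) ≈ 1.3944


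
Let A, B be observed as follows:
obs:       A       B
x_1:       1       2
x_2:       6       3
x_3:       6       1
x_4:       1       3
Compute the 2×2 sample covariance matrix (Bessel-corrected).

Step 1 — column means:
  mean(A) = (1 + 6 + 6 + 1) / 4 = 14/4 = 3.5
  mean(B) = (2 + 3 + 1 + 3) / 4 = 9/4 = 2.25

Step 2 — sample covariance S[i,j] = (1/(n-1)) · Σ_k (x_{k,i} - mean_i) · (x_{k,j} - mean_j), with n-1 = 3.
  S[A,A] = ((-2.5)·(-2.5) + (2.5)·(2.5) + (2.5)·(2.5) + (-2.5)·(-2.5)) / 3 = 25/3 = 8.3333
  S[A,B] = ((-2.5)·(-0.25) + (2.5)·(0.75) + (2.5)·(-1.25) + (-2.5)·(0.75)) / 3 = -2.5/3 = -0.8333
  S[B,B] = ((-0.25)·(-0.25) + (0.75)·(0.75) + (-1.25)·(-1.25) + (0.75)·(0.75)) / 3 = 2.75/3 = 0.9167

S is symmetric (S[j,i] = S[i,j]). Assembling:

S = [[8.3333, -0.8333],
 [-0.8333, 0.9167]]


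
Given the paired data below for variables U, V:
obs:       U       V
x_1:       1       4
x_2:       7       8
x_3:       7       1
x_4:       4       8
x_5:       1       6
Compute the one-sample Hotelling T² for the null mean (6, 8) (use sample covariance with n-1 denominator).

Step 1 — sample mean vector:
  mean(U) = (1 + 7 + 7 + 4 + 1) / 5 = 20/5 = 4
  mean(V) = (4 + 8 + 1 + 8 + 6) / 5 = 27/5 = 5.4
  x̄ = (4, 5.4),  deviation x̄ - mu_0 = (4, 5.4) - (6, 8) = (-2, -2.6).

Step 2 — sample covariance matrix, S[i,j] = (1/(n-1)) · Σ_k (x_{k,i} - mean_i) · (x_{k,j} - mean_j), divisor n-1 = 4:
  S[U,U] = ((-3)·(-3) + (3)·(3) + (3)·(3) + (0)·(0) + (-3)·(-3)) / 4 = 36/4 = 9
  S[U,V] = ((-3)·(-1.4) + (3)·(2.6) + (3)·(-4.4) + (0)·(2.6) + (-3)·(0.6)) / 4 = -3/4 = -0.75
  S[V,V] = ((-1.4)·(-1.4) + (2.6)·(2.6) + (-4.4)·(-4.4) + (2.6)·(2.6) + (0.6)·(0.6)) / 4 = 35.2/4 = 8.8
  S = [[9, -0.75],
 [-0.75, 8.8]].

Step 3 — invert S. det(S) = 9·8.8 - (-0.75)² = 78.6375.
  S^{-1} = (1/det) · [[d, -b], [-b, a]] = [[0.1119, 0.0095],
 [0.0095, 0.1144]].

Step 4 — quadratic form (x̄ - mu_0)^T · S^{-1} · (x̄ - mu_0):
  S^{-1} · (x̄ - mu_0) = (-0.2486, -0.3166),
  (x̄ - mu_0)^T · [...] = (-2)·(-0.2486) + (-2.6)·(-0.3166) = 1.3205.

Step 5 — scale by n: T² = 5 · 1.3205 = 6.6024.

T² ≈ 6.6024


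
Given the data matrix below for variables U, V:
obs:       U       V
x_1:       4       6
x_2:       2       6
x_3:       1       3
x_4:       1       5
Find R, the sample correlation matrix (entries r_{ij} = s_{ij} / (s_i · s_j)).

Step 1 — column means:
  mean(U) = (4 + 2 + 1 + 1) / 4 = 8/4 = 2
  mean(V) = (6 + 6 + 3 + 5) / 4 = 20/4 = 5

Step 2 — sample variances and covariances s[i,j] = (1/(n-1)) · Σ_k (x_{k,i} - mean_i) · (x_{k,j} - mean_j), with n-1 = 3:
  s[U,U] = ((2)·(2) + (0)·(0) + (-1)·(-1) + (-1)·(-1)) / 3 = 6/3 = 2
  s[U,V] = ((2)·(1) + (0)·(1) + (-1)·(-2) + (-1)·(0)) / 3 = 4/3 = 1.3333
  s[V,V] = ((1)·(1) + (1)·(1) + (-2)·(-2) + (0)·(0)) / 3 = 6/3 = 2
  Sample standard deviations s_i = √(s[i,i]):
  s(U) = √(2) = 1.4142
  s(V) = √(2) = 1.4142

Step 3 — r_{ij} = s_{ij} / (s_i · s_j):
  r[U,U] = 1 (diagonal).
  r[U,V] = 1.3333 / (1.4142 · 1.4142) = 1.3333 / 2 = 0.6667
  r[V,V] = 1 (diagonal).

R is symmetric with unit diagonal. Assembling:

R = [[1, 0.6667],
 [0.6667, 1]]


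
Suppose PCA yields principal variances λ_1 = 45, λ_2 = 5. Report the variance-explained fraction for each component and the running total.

Step 1 — total variance = trace(Sigma) = Σ λ_i = 45 + 5 = 50.

Step 2 — fraction explained by component i = λ_i / Σ λ:
  PC1: 45/50 = 0.9
  PC2: 5/50 = 0.1

Step 3 — cumulative fraction after k components = (λ_1 + ... + λ_k) / Σ λ:
  k = 1: 45/50 = 0.9
  k = 2: (45 + 5)/50 = 50/50 = 1

Summary (fraction, with percent):

explained: PC1 0.9 (90%), PC2 0.1 (10%);  cumulative: 0.9, 1


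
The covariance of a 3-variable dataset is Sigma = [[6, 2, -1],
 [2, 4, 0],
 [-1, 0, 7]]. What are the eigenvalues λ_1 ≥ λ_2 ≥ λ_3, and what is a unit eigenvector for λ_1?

Step 1 — characteristic polynomial p(λ) = det(λI - Sigma) = λ³ - tr·λ² + c_1·λ - det, where tr = trace, c_1 = sum of the principal 2×2 minors, det = det(Sigma):
  tr = 6 + 4 + 7 = 17,
  c_1 = (6·4 - (2)²) + (6·7 - (-1)²) + (4·7 - (0)²) = 20 + 41 + 28 = 89,
  det = 6·(4·7 - (0)²) - (2)·((2)·7 - (0)·(-1)) + (-1)·((2)·(0) - 4·(-1)) = 6·(28) - (2)·(14) + (-1)·(4) = 136.
  So p(λ) = λ³ - 17λ² + 89λ - 136.
Step 2 — look for an integer root (rational root theorem: any rational root is an integer divisor of 136). Testing λ = 8:
  p(8) = 512 - 1088 + 712 - 136 = 0  ✓
  Dividing out (λ - 8): p(λ) = (λ - 8)(λ² - 9λ + 17).
Step 3 — remaining eigenvalues from the quadratic λ² - 9λ + 17 = 0:
  Δ = 9² - 4·17 = 81 - 68 = 13,  λ = (9 ± √13)/2 = (9 ± 3.6056)/2 ≈ 6.3028 or 2.6972.
  Sorted: λ_1 = 8,  λ_2 = 6.3028,  λ_3 = 2.6972  (check: sum = 17 = tr ✓).

Step 4 — unit eigenvector for λ_1 = 8: v spans the null space of (Sigma - λ_1 I), whose rows are
  r_1 = (-2, 2, -1),  r_2 = (2, -4, 0),  r_3 = (-1, 0, -1).
  v is orthogonal to every row, so take v ∝ r_1 × r_2 = ((2)·(0) - (-1)·(-4), (-1)·(2) - (-2)·(0), (-2)·(-4) - (2)·(2)) = (-4, -2, 4).
  Rescale (divide by 2; multiply by -1 so the first nonzero entry is positive): u = (2, 1, -2).
  ||u|| = √((2)² + (1)² + (-2)²) = √(9) = 3,  v_1 = u/||u|| ≈ (0.6667, 0.3333, -0.6667) (||v_1|| = 1).

λ_1 = 8,  λ_2 = 6.3028,  λ_3 = 2.6972;  v_1 ≈ (0.6667, 0.3333, -0.6667)


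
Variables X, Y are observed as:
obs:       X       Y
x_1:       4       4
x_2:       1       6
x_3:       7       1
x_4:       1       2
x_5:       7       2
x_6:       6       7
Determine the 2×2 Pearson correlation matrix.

Step 1 — column means:
  mean(X) = (4 + 1 + 7 + 1 + 7 + 6) / 6 = 26/6 = 4.3333
  mean(Y) = (4 + 6 + 1 + 2 + 2 + 7) / 6 = 22/6 = 3.6667

Step 2 — sample variances and covariances s[i,j] = (1/(n-1)) · Σ_k (x_{k,i} - mean_i) · (x_{k,j} - mean_j), with n-1 = 5:
  s[X,X] = ((-0.3333)·(-0.3333) + (-3.3333)·(-3.3333) + (2.6667)·(2.6667) + (-3.3333)·(-3.3333) + (2.6667)·(2.6667) + (1.6667)·(1.6667)) / 5 = 39.3333/5 = 7.8667
  s[X,Y] = ((-0.3333)·(0.3333) + (-3.3333)·(2.3333) + (2.6667)·(-2.6667) + (-3.3333)·(-1.6667) + (2.6667)·(-1.6667) + (1.6667)·(3.3333)) / 5 = -8.3333/5 = -1.6667
  s[Y,Y] = ((0.3333)·(0.3333) + (2.3333)·(2.3333) + (-2.6667)·(-2.6667) + (-1.6667)·(-1.6667) + (-1.6667)·(-1.6667) + (3.3333)·(3.3333)) / 5 = 29.3333/5 = 5.8667
  Sample standard deviations s_i = √(s[i,i]):
  s(X) = √(7.8667) = 2.8048
  s(Y) = √(5.8667) = 2.4221

Step 3 — r_{ij} = s_{ij} / (s_i · s_j):
  r[X,X] = 1 (diagonal).
  r[X,Y] = -1.6667 / (2.8048 · 2.4221) = -1.6667 / 6.7935 = -0.2453
  r[Y,Y] = 1 (diagonal).

R is symmetric with unit diagonal. Assembling:

R = [[1, -0.2453],
 [-0.2453, 1]]


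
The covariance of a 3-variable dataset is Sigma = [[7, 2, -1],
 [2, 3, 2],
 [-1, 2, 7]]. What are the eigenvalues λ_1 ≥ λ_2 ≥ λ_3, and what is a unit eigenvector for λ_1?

Step 1 — characteristic polynomial p(λ) = det(λI - Sigma) = λ³ - tr·λ² + c_1·λ - det, where tr = trace, c_1 = sum of the principal 2×2 minors, det = det(Sigma):
  tr = 7 + 3 + 7 = 17,
  c_1 = (7·3 - (2)²) + (7·7 - (-1)²) + (3·7 - (2)²) = 17 + 48 + 17 = 82,
  det = 7·(3·7 - (2)²) - (2)·((2)·7 - (2)·(-1)) + (-1)·((2)·(2) - 3·(-1)) = 7·(17) - (2)·(16) + (-1)·(7) = 80.
  So p(λ) = λ³ - 17λ² + 82λ - 80.
Step 2 — look for an integer root (rational root theorem: any rational root is an integer divisor of 80). Testing λ = 8:
  p(8) = 512 - 1088 + 656 - 80 = 0  ✓
  Dividing out (λ - 8): p(λ) = (λ - 8)(λ² - 9λ + 10).
Step 3 — remaining eigenvalues from the quadratic λ² - 9λ + 10 = 0:
  Δ = 9² - 4·10 = 81 - 40 = 41,  λ = (9 ± √41)/2 = (9 ± 6.4031)/2 ≈ 7.7016 or 1.2984.
  Sorted: λ_1 = 8,  λ_2 = 7.7016,  λ_3 = 1.2984  (check: sum = 17 = tr ✓).

Step 4 — unit eigenvector for λ_1 = 8: v spans the null space of (Sigma - λ_1 I), whose rows are
  r_1 = (-1, 2, -1),  r_2 = (2, -5, 2),  r_3 = (-1, 2, -1).
  v is orthogonal to every row, so take v ∝ r_1 × r_2 = ((2)·(2) - (-1)·(-5), (-1)·(2) - (-1)·(2), (-1)·(-5) - (2)·(2)) = (-1, 0, 1).
  Rescale (multiply by -1 so the first nonzero entry is positive): u = (1, 0, -1).
  ||u|| = √((1)² + (0)² + (-1)²) = √(2) ≈ 1.4142,  v_1 = u/||u|| ≈ (0.7071, 0, -0.7071) (||v_1|| = 1).

λ_1 = 8,  λ_2 = 7.7016,  λ_3 = 1.2984;  v_1 ≈ (0.7071, 0, -0.7071)


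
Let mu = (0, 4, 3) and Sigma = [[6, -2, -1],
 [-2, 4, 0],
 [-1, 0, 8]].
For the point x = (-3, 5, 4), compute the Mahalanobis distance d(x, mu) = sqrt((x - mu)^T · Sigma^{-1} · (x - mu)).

Step 1 — centre the observation: (x - mu) = (-3, 1, 1).

Step 2 — invert Sigma (cofactor / det for 3×3, or solve directly):
  Sigma^{-1} = [[0.2051, 0.1026, 0.0256],
 [0.1026, 0.3013, 0.0128],
 [0.0256, 0.0128, 0.1282]].

Step 3 — form the quadratic (x - mu)^T · Sigma^{-1} · (x - mu):
  Sigma^{-1} · (x - mu) = (-0.4872, 0.0064, 0.0641).
  (x - mu)^T · [Sigma^{-1} · (x - mu)] = (-3)·(-0.4872) + (1)·(0.0064) + (1)·(0.0641) = 1.5321.

Step 4 — take square root: d = √(1.5321) ≈ 1.2378.

d(x, mu) = √(1.5321) ≈ 1.2378


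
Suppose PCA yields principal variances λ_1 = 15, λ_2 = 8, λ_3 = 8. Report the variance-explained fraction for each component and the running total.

Step 1 — total variance = trace(Sigma) = Σ λ_i = 15 + 8 + 8 = 31.

Step 2 — fraction explained by component i = λ_i / Σ λ:
  PC1: 15/31 = 0.4839
  PC2: 8/31 = 0.2581
  PC3: 8/31 = 0.2581

Step 3 — cumulative fraction after k components = (λ_1 + ... + λ_k) / Σ λ:
  k = 1: 15/31 = 0.4839
  k = 2: (15 + 8)/31 = 23/31 = 0.7419
  k = 3: (15 + 8 + 8)/31 = 31/31 = 1

Summary (fraction, with percent):

explained: PC1 0.4839 (48.39%), PC2 0.2581 (25.81%), PC3 0.2581 (25.81%);  cumulative: 0.4839, 0.7419, 1


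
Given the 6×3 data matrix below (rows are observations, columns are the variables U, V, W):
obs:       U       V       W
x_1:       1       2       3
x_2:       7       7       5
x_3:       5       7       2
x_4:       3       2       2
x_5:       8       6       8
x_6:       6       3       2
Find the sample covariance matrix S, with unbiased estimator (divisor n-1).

Step 1 — column means:
  mean(U) = (1 + 7 + 5 + 3 + 8 + 6) / 6 = 30/6 = 5
  mean(V) = (2 + 7 + 7 + 2 + 6 + 3) / 6 = 27/6 = 4.5
  mean(W) = (3 + 5 + 2 + 2 + 8 + 2) / 6 = 22/6 = 3.6667

Step 2 — sample covariance S[i,j] = (1/(n-1)) · Σ_k (x_{k,i} - mean_i) · (x_{k,j} - mean_j), with n-1 = 5.
  S[U,U] = ((-4)·(-4) + (2)·(2) + (0)·(0) + (-2)·(-2) + (3)·(3) + (1)·(1)) / 5 = 34/5 = 6.8
  S[U,V] = ((-4)·(-2.5) + (2)·(2.5) + (0)·(2.5) + (-2)·(-2.5) + (3)·(1.5) + (1)·(-1.5)) / 5 = 23/5 = 4.6
  S[U,W] = ((-4)·(-0.6667) + (2)·(1.3333) + (0)·(-1.6667) + (-2)·(-1.6667) + (3)·(4.3333) + (1)·(-1.6667)) / 5 = 20/5 = 4
  S[V,V] = ((-2.5)·(-2.5) + (2.5)·(2.5) + (2.5)·(2.5) + (-2.5)·(-2.5) + (1.5)·(1.5) + (-1.5)·(-1.5)) / 5 = 29.5/5 = 5.9
  S[V,W] = ((-2.5)·(-0.6667) + (2.5)·(1.3333) + (2.5)·(-1.6667) + (-2.5)·(-1.6667) + (1.5)·(4.3333) + (-1.5)·(-1.6667)) / 5 = 14/5 = 2.8
  S[W,W] = ((-0.6667)·(-0.6667) + (1.3333)·(1.3333) + (-1.6667)·(-1.6667) + (-1.6667)·(-1.6667) + (4.3333)·(4.3333) + (-1.6667)·(-1.6667)) / 5 = 29.3333/5 = 5.8667

S is symmetric (S[j,i] = S[i,j]). Assembling:

S = [[6.8, 4.6, 4],
 [4.6, 5.9, 2.8],
 [4, 2.8, 5.8667]]


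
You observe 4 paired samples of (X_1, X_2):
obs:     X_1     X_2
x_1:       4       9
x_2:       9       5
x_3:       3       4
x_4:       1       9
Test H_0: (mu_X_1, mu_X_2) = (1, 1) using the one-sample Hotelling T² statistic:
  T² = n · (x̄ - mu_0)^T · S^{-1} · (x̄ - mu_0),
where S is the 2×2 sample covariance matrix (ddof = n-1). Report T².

Step 1 — sample mean vector:
  mean(X_1) = (4 + 9 + 3 + 1) / 4 = 17/4 = 4.25
  mean(X_2) = (9 + 5 + 4 + 9) / 4 = 27/4 = 6.75
  x̄ = (4.25, 6.75),  deviation x̄ - mu_0 = (4.25, 6.75) - (1, 1) = (3.25, 5.75).

Step 2 — sample covariance matrix, S[i,j] = (1/(n-1)) · Σ_k (x_{k,i} - mean_i) · (x_{k,j} - mean_j), divisor n-1 = 3:
  S[X_1,X_1] = ((-0.25)·(-0.25) + (4.75)·(4.75) + (-1.25)·(-1.25) + (-3.25)·(-3.25)) / 3 = 34.75/3 = 11.5833
  S[X_1,X_2] = ((-0.25)·(2.25) + (4.75)·(-1.75) + (-1.25)·(-2.75) + (-3.25)·(2.25)) / 3 = -12.75/3 = -4.25
  S[X_2,X_2] = ((2.25)·(2.25) + (-1.75)·(-1.75) + (-2.75)·(-2.75) + (2.25)·(2.25)) / 3 = 20.75/3 = 6.9167
  S = [[11.5833, -4.25],
 [-4.25, 6.9167]].

Step 3 — invert S. det(S) = 11.5833·6.9167 - (-4.25)² = 62.0556.
  S^{-1} = (1/det) · [[d, -b], [-b, a]] = [[0.1115, 0.0685],
 [0.0685, 0.1867]].

Step 4 — quadratic form (x̄ - mu_0)^T · S^{-1} · (x̄ - mu_0):
  S^{-1} · (x̄ - mu_0) = (0.756, 1.2959),
  (x̄ - mu_0)^T · [...] = (3.25)·(0.756) + (5.75)·(1.2959) = 9.9085.

Step 5 — scale by n: T² = 4 · 9.9085 = 39.6338.

T² ≈ 39.6338


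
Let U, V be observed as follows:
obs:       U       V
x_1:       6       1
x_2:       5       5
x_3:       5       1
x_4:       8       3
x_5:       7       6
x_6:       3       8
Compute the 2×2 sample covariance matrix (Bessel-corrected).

Step 1 — column means:
  mean(U) = (6 + 5 + 5 + 8 + 7 + 3) / 6 = 34/6 = 5.6667
  mean(V) = (1 + 5 + 1 + 3 + 6 + 8) / 6 = 24/6 = 4

Step 2 — sample covariance S[i,j] = (1/(n-1)) · Σ_k (x_{k,i} - mean_i) · (x_{k,j} - mean_j), with n-1 = 5.
  S[U,U] = ((0.3333)·(0.3333) + (-0.6667)·(-0.6667) + (-0.6667)·(-0.6667) + (2.3333)·(2.3333) + (1.3333)·(1.3333) + (-2.6667)·(-2.6667)) / 5 = 15.3333/5 = 3.0667
  S[U,V] = ((0.3333)·(-3) + (-0.6667)·(1) + (-0.6667)·(-3) + (2.3333)·(-1) + (1.3333)·(2) + (-2.6667)·(4)) / 5 = -10/5 = -2
  S[V,V] = ((-3)·(-3) + (1)·(1) + (-3)·(-3) + (-1)·(-1) + (2)·(2) + (4)·(4)) / 5 = 40/5 = 8

S is symmetric (S[j,i] = S[i,j]). Assembling:

S = [[3.0667, -2],
 [-2, 8]]


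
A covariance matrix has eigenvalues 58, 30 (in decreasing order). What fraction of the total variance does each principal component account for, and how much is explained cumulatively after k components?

Step 1 — total variance = trace(Sigma) = Σ λ_i = 58 + 30 = 88.

Step 2 — fraction explained by component i = λ_i / Σ λ:
  PC1: 58/88 = 0.6591
  PC2: 30/88 = 0.3409

Step 3 — cumulative fraction after k components = (λ_1 + ... + λ_k) / Σ λ:
  k = 1: 58/88 = 0.6591
  k = 2: (58 + 30)/88 = 88/88 = 1

Summary (fraction, with percent):

explained: PC1 0.6591 (65.91%), PC2 0.3409 (34.09%);  cumulative: 0.6591, 1


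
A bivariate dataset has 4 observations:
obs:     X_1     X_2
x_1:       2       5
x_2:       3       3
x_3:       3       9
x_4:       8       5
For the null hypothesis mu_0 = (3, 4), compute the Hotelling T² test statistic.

Step 1 — sample mean vector:
  mean(X_1) = (2 + 3 + 3 + 8) / 4 = 16/4 = 4
  mean(X_2) = (5 + 3 + 9 + 5) / 4 = 22/4 = 5.5
  x̄ = (4, 5.5),  deviation x̄ - mu_0 = (4, 5.5) - (3, 4) = (1, 1.5).

Step 2 — sample covariance matrix, S[i,j] = (1/(n-1)) · Σ_k (x_{k,i} - mean_i) · (x_{k,j} - mean_j), divisor n-1 = 3:
  S[X_1,X_1] = ((-2)·(-2) + (-1)·(-1) + (-1)·(-1) + (4)·(4)) / 3 = 22/3 = 7.3333
  S[X_1,X_2] = ((-2)·(-0.5) + (-1)·(-2.5) + (-1)·(3.5) + (4)·(-0.5)) / 3 = -2/3 = -0.6667
  S[X_2,X_2] = ((-0.5)·(-0.5) + (-2.5)·(-2.5) + (3.5)·(3.5) + (-0.5)·(-0.5)) / 3 = 19/3 = 6.3333
  S = [[7.3333, -0.6667],
 [-0.6667, 6.3333]].

Step 3 — invert S. det(S) = 7.3333·6.3333 - (-0.6667)² = 46.
  S^{-1} = (1/det) · [[d, -b], [-b, a]] = [[0.1377, 0.0145],
 [0.0145, 0.1594]].

Step 4 — quadratic form (x̄ - mu_0)^T · S^{-1} · (x̄ - mu_0):
  S^{-1} · (x̄ - mu_0) = (0.1594, 0.2536),
  (x̄ - mu_0)^T · [...] = (1)·(0.1594) + (1.5)·(0.2536) = 0.5399.

Step 5 — scale by n: T² = 4 · 0.5399 = 2.1594.

T² ≈ 2.1594


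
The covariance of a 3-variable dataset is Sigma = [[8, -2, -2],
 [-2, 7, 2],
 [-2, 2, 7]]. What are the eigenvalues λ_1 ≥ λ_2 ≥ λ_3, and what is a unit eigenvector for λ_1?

Step 1 — characteristic polynomial p(λ) = det(λI - Sigma) = λ³ - tr·λ² + c_1·λ - det, where tr = trace, c_1 = sum of the principal 2×2 minors, det = det(Sigma):
  tr = 8 + 7 + 7 = 22,
  c_1 = (8·7 - (-2)²) + (8·7 - (-2)²) + (7·7 - (2)²) = 52 + 52 + 45 = 149,
  det = 8·(7·7 - (2)²) - (-2)·((-2)·7 - (2)·(-2)) + (-2)·((-2)·(2) - 7·(-2)) = 8·(45) - (-2)·(-10) + (-2)·(10) = 320.
  So p(λ) = λ³ - 22λ² + 149λ - 320.
Step 2 — look for an integer root (rational root theorem: any rational root is an integer divisor of 320). Testing λ = 5:
  p(5) = 125 - 550 + 745 - 320 = 0  ✓
  Dividing out (λ - 5): p(λ) = (λ - 5)(λ² - 17λ + 64).
Step 3 — remaining eigenvalues from the quadratic λ² - 17λ + 64 = 0:
  Δ = 17² - 4·64 = 289 - 256 = 33,  λ = (17 ± √33)/2 = (17 ± 5.7446)/2 ≈ 11.3723 or 5.6277.
  Sorted: λ_1 = 11.3723,  λ_2 = 5.6277,  λ_3 = 5  (check: sum = 22 = tr ✓).

Step 4 — unit eigenvector for λ_1 ≈ 11.3723: v spans the null space of (Sigma - λ_1 I), whose rows are
  r_1 = (-3.3723, -2, -2),  r_2 = (-2, -4.3723, 2),  r_3 = (-2, 2, -4.3723).
  v is orthogonal to every row, so take v ∝ r_1 × r_2 = ((-2)·(2) - (-2)·(-4.3723), (-2)·(-2) - (-3.3723)·(2), (-3.3723)·(-4.3723) - (-2)·(-2)) ≈ (-12.7446, 10.7446, 10.7446).
  Rescale (multiply by -1 so the first nonzero entry is positive): u = (12.7446, -10.7446, -10.7446).
  ||u|| = √((12.7446)² + (-10.7446)² + (-10.7446)²) = √(393.3151) ≈ 19.8322,  v_1 = u/||u|| ≈ (0.6426, -0.5418, -0.5418) (||v_1|| = 1).

λ_1 = 11.3723,  λ_2 = 5.6277,  λ_3 = 5;  v_1 ≈ (0.6426, -0.5418, -0.5418)


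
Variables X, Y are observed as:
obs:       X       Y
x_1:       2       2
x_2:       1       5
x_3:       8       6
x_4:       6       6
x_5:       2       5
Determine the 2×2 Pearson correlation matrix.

Step 1 — column means:
  mean(X) = (2 + 1 + 8 + 6 + 2) / 5 = 19/5 = 3.8
  mean(Y) = (2 + 5 + 6 + 6 + 5) / 5 = 24/5 = 4.8

Step 2 — sample variances and covariances s[i,j] = (1/(n-1)) · Σ_k (x_{k,i} - mean_i) · (x_{k,j} - mean_j), with n-1 = 4:
  s[X,X] = ((-1.8)·(-1.8) + (-2.8)·(-2.8) + (4.2)·(4.2) + (2.2)·(2.2) + (-1.8)·(-1.8)) / 4 = 36.8/4 = 9.2
  s[X,Y] = ((-1.8)·(-2.8) + (-2.8)·(0.2) + (4.2)·(1.2) + (2.2)·(1.2) + (-1.8)·(0.2)) / 4 = 11.8/4 = 2.95
  s[Y,Y] = ((-2.8)·(-2.8) + (0.2)·(0.2) + (1.2)·(1.2) + (1.2)·(1.2) + (0.2)·(0.2)) / 4 = 10.8/4 = 2.7
  Sample standard deviations s_i = √(s[i,i]):
  s(X) = √(9.2) = 3.0332
  s(Y) = √(2.7) = 1.6432

Step 3 — r_{ij} = s_{ij} / (s_i · s_j):
  r[X,X] = 1 (diagonal).
  r[X,Y] = 2.95 / (3.0332 · 1.6432) = 2.95 / 4.984 = 0.5919
  r[Y,Y] = 1 (diagonal).

R is symmetric with unit diagonal. Assembling:

R = [[1, 0.5919],
 [0.5919, 1]]


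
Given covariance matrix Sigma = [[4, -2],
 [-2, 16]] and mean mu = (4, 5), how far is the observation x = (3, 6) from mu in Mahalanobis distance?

Step 1 — centre the observation: (x - mu) = (-1, 1).

Step 2 — invert Sigma. det(Sigma) = 4·16 - (-2)² = 60.
  Sigma^{-1} = (1/det) · [[d, -b], [-b, a]] = [[0.2667, 0.0333],
 [0.0333, 0.0667]].

Step 3 — form the quadratic (x - mu)^T · Sigma^{-1} · (x - mu):
  Sigma^{-1} · (x - mu) = (-0.2333, 0.0333).
  (x - mu)^T · [Sigma^{-1} · (x - mu)] = (-1)·(-0.2333) + (1)·(0.0333) = 0.2667.

Step 4 — take square root: d = √(0.2667) ≈ 0.5164.

d(x, mu) = √(0.2667) ≈ 0.5164


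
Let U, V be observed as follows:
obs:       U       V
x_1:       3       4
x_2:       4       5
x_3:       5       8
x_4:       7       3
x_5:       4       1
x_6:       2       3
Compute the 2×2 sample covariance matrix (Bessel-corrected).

Step 1 — column means:
  mean(U) = (3 + 4 + 5 + 7 + 4 + 2) / 6 = 25/6 = 4.1667
  mean(V) = (4 + 5 + 8 + 3 + 1 + 3) / 6 = 24/6 = 4

Step 2 — sample covariance S[i,j] = (1/(n-1)) · Σ_k (x_{k,i} - mean_i) · (x_{k,j} - mean_j), with n-1 = 5.
  S[U,U] = ((-1.1667)·(-1.1667) + (-0.1667)·(-0.1667) + (0.8333)·(0.8333) + (2.8333)·(2.8333) + (-0.1667)·(-0.1667) + (-2.1667)·(-2.1667)) / 5 = 14.8333/5 = 2.9667
  S[U,V] = ((-1.1667)·(0) + (-0.1667)·(1) + (0.8333)·(4) + (2.8333)·(-1) + (-0.1667)·(-3) + (-2.1667)·(-1)) / 5 = 3/5 = 0.6
  S[V,V] = ((0)·(0) + (1)·(1) + (4)·(4) + (-1)·(-1) + (-3)·(-3) + (-1)·(-1)) / 5 = 28/5 = 5.6

S is symmetric (S[j,i] = S[i,j]). Assembling:

S = [[2.9667, 0.6],
 [0.6, 5.6]]


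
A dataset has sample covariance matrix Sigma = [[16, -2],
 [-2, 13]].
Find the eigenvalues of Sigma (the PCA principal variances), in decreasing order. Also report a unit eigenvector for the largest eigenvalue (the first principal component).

Step 1 — characteristic polynomial of 2×2 Sigma:
  det(Sigma - λI) = λ² - trace · λ + det = 0.
  trace = 16 + 13 = 29, det = 16·13 - (-2)² = 204.
Step 2 — discriminant:
  Δ = trace² - 4·det = 841 - 816 = 25.
Step 3 — eigenvalues:
  λ = (trace ± √Δ)/2 = (29 ± 5)/2,
  λ_1 = 17,  λ_2 = 12.

Step 4 — unit eigenvector for λ_1: solve (Sigma - λ_1 I)v = 0. First row:
  (16 - 17)·v_x + (-2)·v_y = 0, i.e. (-1)·v_x + (-2)·v_y = 0,
  so v ∝ (b, λ_1 - a) = (-2, 1); multiply by -1 so the first entry is positive: u = (2, -1).
  ||u|| = √((2)² + (-1)²) = √(5) ≈ 2.2361,
  v_1 = u/||u|| ≈ (0.8944, -0.4472) (||v_1|| = 1).

λ_1 = 17,  λ_2 = 12;  v_1 ≈ (0.8944, -0.4472)


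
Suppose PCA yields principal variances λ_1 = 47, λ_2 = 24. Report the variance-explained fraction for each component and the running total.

Step 1 — total variance = trace(Sigma) = Σ λ_i = 47 + 24 = 71.

Step 2 — fraction explained by component i = λ_i / Σ λ:
  PC1: 47/71 = 0.662
  PC2: 24/71 = 0.338

Step 3 — cumulative fraction after k components = (λ_1 + ... + λ_k) / Σ λ:
  k = 1: 47/71 = 0.662
  k = 2: (47 + 24)/71 = 71/71 = 1

Summary (fraction, with percent):

explained: PC1 0.662 (66.2%), PC2 0.338 (33.8%);  cumulative: 0.662, 1


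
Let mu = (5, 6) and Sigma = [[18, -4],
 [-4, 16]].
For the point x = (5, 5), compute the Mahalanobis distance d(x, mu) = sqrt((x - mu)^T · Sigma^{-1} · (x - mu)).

Step 1 — centre the observation: (x - mu) = (0, -1).

Step 2 — invert Sigma. det(Sigma) = 18·16 - (-4)² = 272.
  Sigma^{-1} = (1/det) · [[d, -b], [-b, a]] = [[0.0588, 0.0147],
 [0.0147, 0.0662]].

Step 3 — form the quadratic (x - mu)^T · Sigma^{-1} · (x - mu):
  Sigma^{-1} · (x - mu) = (-0.0147, -0.0662).
  (x - mu)^T · [Sigma^{-1} · (x - mu)] = (0)·(-0.0147) + (-1)·(-0.0662) = 0.0662.

Step 4 — take square root: d = √(0.0662) ≈ 0.2572.

d(x, mu) = √(0.0662) ≈ 0.2572


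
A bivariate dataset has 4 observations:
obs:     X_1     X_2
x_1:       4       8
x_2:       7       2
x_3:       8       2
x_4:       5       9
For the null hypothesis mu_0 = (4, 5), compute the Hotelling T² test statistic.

Step 1 — sample mean vector:
  mean(X_1) = (4 + 7 + 8 + 5) / 4 = 24/4 = 6
  mean(X_2) = (8 + 2 + 2 + 9) / 4 = 21/4 = 5.25
  x̄ = (6, 5.25),  deviation x̄ - mu_0 = (6, 5.25) - (4, 5) = (2, 0.25).

Step 2 — sample covariance matrix, S[i,j] = (1/(n-1)) · Σ_k (x_{k,i} - mean_i) · (x_{k,j} - mean_j), divisor n-1 = 3:
  S[X_1,X_1] = ((-2)·(-2) + (1)·(1) + (2)·(2) + (-1)·(-1)) / 3 = 10/3 = 3.3333
  S[X_1,X_2] = ((-2)·(2.75) + (1)·(-3.25) + (2)·(-3.25) + (-1)·(3.75)) / 3 = -19/3 = -6.3333
  S[X_2,X_2] = ((2.75)·(2.75) + (-3.25)·(-3.25) + (-3.25)·(-3.25) + (3.75)·(3.75)) / 3 = 42.75/3 = 14.25
  S = [[3.3333, -6.3333],
 [-6.3333, 14.25]].

Step 3 — invert S. det(S) = 3.3333·14.25 - (-6.3333)² = 7.3889.
  S^{-1} = (1/det) · [[d, -b], [-b, a]] = [[1.9286, 0.8571],
 [0.8571, 0.4511]].

Step 4 — quadratic form (x̄ - mu_0)^T · S^{-1} · (x̄ - mu_0):
  S^{-1} · (x̄ - mu_0) = (4.0714, 1.8271),
  (x̄ - mu_0)^T · [...] = (2)·(4.0714) + (0.25)·(1.8271) = 8.5996.

Step 5 — scale by n: T² = 4 · 8.5996 = 34.3985.

T² ≈ 34.3985


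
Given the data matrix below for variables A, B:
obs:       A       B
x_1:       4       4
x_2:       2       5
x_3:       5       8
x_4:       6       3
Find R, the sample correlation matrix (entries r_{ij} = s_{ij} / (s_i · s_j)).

Step 1 — column means:
  mean(A) = (4 + 2 + 5 + 6) / 4 = 17/4 = 4.25
  mean(B) = (4 + 5 + 8 + 3) / 4 = 20/4 = 5

Step 2 — sample variances and covariances s[i,j] = (1/(n-1)) · Σ_k (x_{k,i} - mean_i) · (x_{k,j} - mean_j), with n-1 = 3:
  s[A,A] = ((-0.25)·(-0.25) + (-2.25)·(-2.25) + (0.75)·(0.75) + (1.75)·(1.75)) / 3 = 8.75/3 = 2.9167
  s[A,B] = ((-0.25)·(-1) + (-2.25)·(0) + (0.75)·(3) + (1.75)·(-2)) / 3 = -1/3 = -0.3333
  s[B,B] = ((-1)·(-1) + (0)·(0) + (3)·(3) + (-2)·(-2)) / 3 = 14/3 = 4.6667
  Sample standard deviations s_i = √(s[i,i]):
  s(A) = √(2.9167) = 1.7078
  s(B) = √(4.6667) = 2.1602

Step 3 — r_{ij} = s_{ij} / (s_i · s_j):
  r[A,A] = 1 (diagonal).
  r[A,B] = -0.3333 / (1.7078 · 2.1602) = -0.3333 / 3.6893 = -0.0904
  r[B,B] = 1 (diagonal).

R is symmetric with unit diagonal. Assembling:

R = [[1, -0.0904],
 [-0.0904, 1]]


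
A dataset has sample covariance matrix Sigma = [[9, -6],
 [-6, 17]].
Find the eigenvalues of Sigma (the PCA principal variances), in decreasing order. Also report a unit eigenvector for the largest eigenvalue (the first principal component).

Step 1 — characteristic polynomial of 2×2 Sigma:
  det(Sigma - λI) = λ² - trace · λ + det = 0.
  trace = 9 + 17 = 26, det = 9·17 - (-6)² = 117.
Step 2 — discriminant:
  Δ = trace² - 4·det = 676 - 468 = 208.
Step 3 — eigenvalues:
  λ = (trace ± √Δ)/2 = (26 ± 14.4222)/2,
  λ_1 = 20.2111,  λ_2 = 5.7889.

Step 4 — unit eigenvector for λ_1: solve (Sigma - λ_1 I)v = 0. First row:
  (9 - 20.2111)·v_x + (-6)·v_y = 0, i.e. (-11.2111)·v_x + (-6)·v_y = 0,
  so v ∝ (b, λ_1 - a) = (-6, 11.2111); multiply by -1 so the first entry is positive: u = (6, -11.2111).
  ||u|| = √((6)² + (-11.2111)²) = √(161.6888) ≈ 12.7157,
  v_1 = u/||u|| ≈ (0.4719, -0.8817) (||v_1|| = 1).

λ_1 = 20.2111,  λ_2 = 5.7889;  v_1 ≈ (0.4719, -0.8817)


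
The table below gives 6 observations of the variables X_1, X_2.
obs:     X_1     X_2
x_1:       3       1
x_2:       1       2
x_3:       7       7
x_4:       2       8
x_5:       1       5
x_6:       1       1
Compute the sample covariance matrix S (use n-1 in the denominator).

Step 1 — column means:
  mean(X_1) = (3 + 1 + 7 + 2 + 1 + 1) / 6 = 15/6 = 2.5
  mean(X_2) = (1 + 2 + 7 + 8 + 5 + 1) / 6 = 24/6 = 4

Step 2 — sample covariance S[i,j] = (1/(n-1)) · Σ_k (x_{k,i} - mean_i) · (x_{k,j} - mean_j), with n-1 = 5.
  S[X_1,X_1] = ((0.5)·(0.5) + (-1.5)·(-1.5) + (4.5)·(4.5) + (-0.5)·(-0.5) + (-1.5)·(-1.5) + (-1.5)·(-1.5)) / 5 = 27.5/5 = 5.5
  S[X_1,X_2] = ((0.5)·(-3) + (-1.5)·(-2) + (4.5)·(3) + (-0.5)·(4) + (-1.5)·(1) + (-1.5)·(-3)) / 5 = 16/5 = 3.2
  S[X_2,X_2] = ((-3)·(-3) + (-2)·(-2) + (3)·(3) + (4)·(4) + (1)·(1) + (-3)·(-3)) / 5 = 48/5 = 9.6

S is symmetric (S[j,i] = S[i,j]). Assembling:

S = [[5.5, 3.2],
 [3.2, 9.6]]
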